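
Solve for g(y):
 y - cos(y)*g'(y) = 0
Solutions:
 g(y) = C1 + Integral(y/cos(y), y)


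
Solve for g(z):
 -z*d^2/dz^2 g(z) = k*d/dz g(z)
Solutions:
 g(z) = C1 + z^(1 - re(k))*(C2*sin(log(z)*Abs(im(k))) + C3*cos(log(z)*im(k)))


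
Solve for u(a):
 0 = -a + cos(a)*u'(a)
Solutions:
 u(a) = C1 + Integral(a/cos(a), a)


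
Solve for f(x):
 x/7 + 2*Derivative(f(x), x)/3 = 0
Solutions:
 f(x) = C1 - 3*x^2/28


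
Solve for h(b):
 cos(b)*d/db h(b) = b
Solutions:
 h(b) = C1 + Integral(b/cos(b), b)


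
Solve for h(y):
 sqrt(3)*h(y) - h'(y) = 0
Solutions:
 h(y) = C1*exp(sqrt(3)*y)


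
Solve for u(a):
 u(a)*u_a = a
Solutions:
 u(a) = -sqrt(C1 + a^2)
 u(a) = sqrt(C1 + a^2)


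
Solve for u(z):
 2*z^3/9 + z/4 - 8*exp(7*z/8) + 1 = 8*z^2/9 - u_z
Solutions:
 u(z) = C1 - z^4/18 + 8*z^3/27 - z^2/8 - z + 64*exp(7*z/8)/7


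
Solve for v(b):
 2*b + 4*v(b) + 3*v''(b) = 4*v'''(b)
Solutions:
 v(b) = C1*exp(b*(-(8*sqrt(17) + 33)^(1/3) - 1/(8*sqrt(17) + 33)^(1/3) + 2)/8)*sin(sqrt(3)*b*(-(8*sqrt(17) + 33)^(1/3) + (8*sqrt(17) + 33)^(-1/3))/8) + C2*exp(b*(-(8*sqrt(17) + 33)^(1/3) - 1/(8*sqrt(17) + 33)^(1/3) + 2)/8)*cos(sqrt(3)*b*(-(8*sqrt(17) + 33)^(1/3) + (8*sqrt(17) + 33)^(-1/3))/8) + C3*exp(b*((8*sqrt(17) + 33)^(-1/3) + 1 + (8*sqrt(17) + 33)^(1/3))/4) - b/2


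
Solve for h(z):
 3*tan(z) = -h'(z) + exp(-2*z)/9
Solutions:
 h(z) = C1 - 3*log(tan(z)^2 + 1)/2 - exp(-2*z)/18


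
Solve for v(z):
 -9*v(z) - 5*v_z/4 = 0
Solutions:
 v(z) = C1*exp(-36*z/5)


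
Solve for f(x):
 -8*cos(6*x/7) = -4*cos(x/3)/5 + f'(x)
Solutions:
 f(x) = C1 + 12*sin(x/3)/5 - 28*sin(6*x/7)/3


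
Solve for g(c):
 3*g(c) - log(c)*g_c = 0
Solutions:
 g(c) = C1*exp(3*li(c))


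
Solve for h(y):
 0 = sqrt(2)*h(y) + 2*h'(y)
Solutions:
 h(y) = C1*exp(-sqrt(2)*y/2)


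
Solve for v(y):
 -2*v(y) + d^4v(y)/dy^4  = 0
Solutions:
 v(y) = C1*exp(-2^(1/4)*y) + C2*exp(2^(1/4)*y) + C3*sin(2^(1/4)*y) + C4*cos(2^(1/4)*y)


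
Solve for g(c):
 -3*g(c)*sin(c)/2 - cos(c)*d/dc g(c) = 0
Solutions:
 g(c) = C1*cos(c)^(3/2)


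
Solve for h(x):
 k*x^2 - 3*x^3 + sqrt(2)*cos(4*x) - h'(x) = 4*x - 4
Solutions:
 h(x) = C1 + k*x^3/3 - 3*x^4/4 - 2*x^2 + 4*x + sqrt(2)*sin(4*x)/4


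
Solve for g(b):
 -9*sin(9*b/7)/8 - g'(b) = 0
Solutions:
 g(b) = C1 + 7*cos(9*b/7)/8


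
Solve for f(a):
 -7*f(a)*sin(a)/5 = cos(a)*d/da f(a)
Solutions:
 f(a) = C1*cos(a)^(7/5)


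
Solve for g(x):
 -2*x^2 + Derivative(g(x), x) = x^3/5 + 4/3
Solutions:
 g(x) = C1 + x^4/20 + 2*x^3/3 + 4*x/3


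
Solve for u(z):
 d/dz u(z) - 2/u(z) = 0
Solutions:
 u(z) = -sqrt(C1 + 4*z)
 u(z) = sqrt(C1 + 4*z)


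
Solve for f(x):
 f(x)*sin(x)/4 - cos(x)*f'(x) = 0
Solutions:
 f(x) = C1/cos(x)^(1/4)


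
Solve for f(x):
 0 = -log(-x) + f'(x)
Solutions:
 f(x) = C1 + x*log(-x) - x


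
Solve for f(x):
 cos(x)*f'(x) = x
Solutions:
 f(x) = C1 + Integral(x/cos(x), x)


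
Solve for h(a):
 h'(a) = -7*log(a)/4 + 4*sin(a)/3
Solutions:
 h(a) = C1 - 7*a*log(a)/4 + 7*a/4 - 4*cos(a)/3


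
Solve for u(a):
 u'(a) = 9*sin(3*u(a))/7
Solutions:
 -9*a/7 + log(cos(3*u(a)) - 1)/6 - log(cos(3*u(a)) + 1)/6 = C1


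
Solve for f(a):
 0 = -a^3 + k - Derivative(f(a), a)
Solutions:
 f(a) = C1 - a^4/4 + a*k


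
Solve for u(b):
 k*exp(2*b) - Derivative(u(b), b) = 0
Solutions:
 u(b) = C1 + k*exp(2*b)/2


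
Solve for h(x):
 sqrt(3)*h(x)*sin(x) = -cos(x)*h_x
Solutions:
 h(x) = C1*cos(x)^(sqrt(3))


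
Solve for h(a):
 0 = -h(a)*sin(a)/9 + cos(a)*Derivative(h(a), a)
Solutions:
 h(a) = C1/cos(a)^(1/9)


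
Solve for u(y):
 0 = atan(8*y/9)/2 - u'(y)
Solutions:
 u(y) = C1 + y*atan(8*y/9)/2 - 9*log(64*y^2 + 81)/32


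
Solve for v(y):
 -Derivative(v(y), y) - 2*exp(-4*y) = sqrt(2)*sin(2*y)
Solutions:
 v(y) = C1 + sqrt(2)*cos(2*y)/2 + exp(-4*y)/2


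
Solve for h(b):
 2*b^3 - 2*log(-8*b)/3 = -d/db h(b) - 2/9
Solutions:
 h(b) = C1 - b^4/2 + 2*b*log(-b)/3 + b*(-8/9 + 2*log(2))


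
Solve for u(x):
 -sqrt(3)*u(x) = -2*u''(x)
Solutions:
 u(x) = C1*exp(-sqrt(2)*3^(1/4)*x/2) + C2*exp(sqrt(2)*3^(1/4)*x/2)


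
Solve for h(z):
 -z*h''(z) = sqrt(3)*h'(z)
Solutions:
 h(z) = C1 + C2*z^(1 - sqrt(3))


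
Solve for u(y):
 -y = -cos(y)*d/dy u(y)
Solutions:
 u(y) = C1 + Integral(y/cos(y), y)


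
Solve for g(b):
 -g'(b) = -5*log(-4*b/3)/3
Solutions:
 g(b) = C1 + 5*b*log(-b)/3 + 5*b*(-log(3) - 1 + 2*log(2))/3


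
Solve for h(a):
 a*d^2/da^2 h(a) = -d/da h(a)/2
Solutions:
 h(a) = C1 + C2*sqrt(a)


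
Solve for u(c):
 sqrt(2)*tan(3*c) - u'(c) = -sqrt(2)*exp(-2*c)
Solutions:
 u(c) = C1 + sqrt(2)*log(tan(3*c)^2 + 1)/6 - sqrt(2)*exp(-2*c)/2


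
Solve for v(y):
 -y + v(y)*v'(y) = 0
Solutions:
 v(y) = -sqrt(C1 + y^2)
 v(y) = sqrt(C1 + y^2)


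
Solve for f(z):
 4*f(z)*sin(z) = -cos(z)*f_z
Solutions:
 f(z) = C1*cos(z)^4


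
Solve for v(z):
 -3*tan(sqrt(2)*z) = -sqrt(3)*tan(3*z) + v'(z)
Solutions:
 v(z) = C1 - sqrt(3)*log(cos(3*z))/3 + 3*sqrt(2)*log(cos(sqrt(2)*z))/2


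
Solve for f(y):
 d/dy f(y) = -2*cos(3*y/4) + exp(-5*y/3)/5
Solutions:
 f(y) = C1 - 8*sin(3*y/4)/3 - 3*exp(-5*y/3)/25


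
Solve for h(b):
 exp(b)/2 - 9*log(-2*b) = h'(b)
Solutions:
 h(b) = C1 - 9*b*log(-b) + 9*b*(1 - log(2)) + exp(b)/2


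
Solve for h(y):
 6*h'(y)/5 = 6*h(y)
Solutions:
 h(y) = C1*exp(5*y)


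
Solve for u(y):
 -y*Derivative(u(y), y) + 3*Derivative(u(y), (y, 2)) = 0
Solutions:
 u(y) = C1 + C2*erfi(sqrt(6)*y/6)


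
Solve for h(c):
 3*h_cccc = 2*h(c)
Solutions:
 h(c) = C1*exp(-2^(1/4)*3^(3/4)*c/3) + C2*exp(2^(1/4)*3^(3/4)*c/3) + C3*sin(2^(1/4)*3^(3/4)*c/3) + C4*cos(2^(1/4)*3^(3/4)*c/3)


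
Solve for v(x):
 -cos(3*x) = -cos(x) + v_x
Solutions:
 v(x) = C1 + sin(x) - sin(3*x)/3


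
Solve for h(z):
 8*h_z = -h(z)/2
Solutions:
 h(z) = C1*exp(-z/16)


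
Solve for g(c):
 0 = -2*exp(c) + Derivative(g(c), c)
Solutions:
 g(c) = C1 + 2*exp(c)


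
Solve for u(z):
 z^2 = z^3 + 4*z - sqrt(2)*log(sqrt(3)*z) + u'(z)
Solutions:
 u(z) = C1 - z^4/4 + z^3/3 - 2*z^2 + sqrt(2)*z*log(z) - sqrt(2)*z + sqrt(2)*z*log(3)/2


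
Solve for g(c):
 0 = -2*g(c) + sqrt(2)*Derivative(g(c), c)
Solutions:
 g(c) = C1*exp(sqrt(2)*c)


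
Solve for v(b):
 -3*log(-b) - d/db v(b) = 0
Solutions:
 v(b) = C1 - 3*b*log(-b) + 3*b


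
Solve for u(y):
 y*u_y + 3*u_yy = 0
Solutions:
 u(y) = C1 + C2*erf(sqrt(6)*y/6)


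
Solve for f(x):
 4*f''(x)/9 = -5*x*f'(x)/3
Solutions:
 f(x) = C1 + C2*erf(sqrt(30)*x/4)


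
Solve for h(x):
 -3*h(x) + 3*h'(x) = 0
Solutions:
 h(x) = C1*exp(x)


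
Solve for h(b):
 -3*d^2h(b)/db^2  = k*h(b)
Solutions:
 h(b) = C1*exp(-sqrt(3)*b*sqrt(-k)/3) + C2*exp(sqrt(3)*b*sqrt(-k)/3)


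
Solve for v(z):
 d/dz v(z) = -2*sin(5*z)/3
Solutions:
 v(z) = C1 + 2*cos(5*z)/15


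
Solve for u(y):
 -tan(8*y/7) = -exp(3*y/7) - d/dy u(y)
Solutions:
 u(y) = C1 - 7*exp(3*y/7)/3 - 7*log(cos(8*y/7))/8


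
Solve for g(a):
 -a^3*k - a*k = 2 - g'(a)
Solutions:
 g(a) = C1 + a^4*k/4 + a^2*k/2 + 2*a


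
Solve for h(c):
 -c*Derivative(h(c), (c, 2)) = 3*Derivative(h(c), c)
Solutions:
 h(c) = C1 + C2/c^2


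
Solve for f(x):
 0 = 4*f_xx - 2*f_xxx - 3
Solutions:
 f(x) = C1 + C2*x + C3*exp(2*x) + 3*x^2/8


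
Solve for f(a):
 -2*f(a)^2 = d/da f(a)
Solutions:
 f(a) = 1/(C1 + 2*a)


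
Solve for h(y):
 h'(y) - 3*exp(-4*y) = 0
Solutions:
 h(y) = C1 - 3*exp(-4*y)/4


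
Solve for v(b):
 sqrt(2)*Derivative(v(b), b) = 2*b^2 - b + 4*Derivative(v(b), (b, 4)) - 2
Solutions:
 v(b) = C1 + C4*exp(sqrt(2)*b/2) + sqrt(2)*b^3/3 - sqrt(2)*b^2/4 - sqrt(2)*b + (C2*sin(sqrt(6)*b/4) + C3*cos(sqrt(6)*b/4))*exp(-sqrt(2)*b/4)


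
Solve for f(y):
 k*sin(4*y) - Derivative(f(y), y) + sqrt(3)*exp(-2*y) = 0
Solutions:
 f(y) = C1 - k*cos(4*y)/4 - sqrt(3)*exp(-2*y)/2


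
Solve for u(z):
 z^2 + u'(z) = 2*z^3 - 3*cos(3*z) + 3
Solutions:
 u(z) = C1 + z^4/2 - z^3/3 + 3*z - sin(3*z)


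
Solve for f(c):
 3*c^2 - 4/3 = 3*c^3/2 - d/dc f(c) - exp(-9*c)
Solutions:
 f(c) = C1 + 3*c^4/8 - c^3 + 4*c/3 + exp(-9*c)/9


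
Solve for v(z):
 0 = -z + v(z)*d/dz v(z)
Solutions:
 v(z) = -sqrt(C1 + z^2)
 v(z) = sqrt(C1 + z^2)


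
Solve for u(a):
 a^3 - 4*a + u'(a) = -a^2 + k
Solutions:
 u(a) = C1 - a^4/4 - a^3/3 + 2*a^2 + a*k


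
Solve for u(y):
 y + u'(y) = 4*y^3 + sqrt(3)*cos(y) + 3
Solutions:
 u(y) = C1 + y^4 - y^2/2 + 3*y + sqrt(3)*sin(y)


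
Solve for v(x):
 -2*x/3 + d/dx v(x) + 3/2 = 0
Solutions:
 v(x) = C1 + x^2/3 - 3*x/2


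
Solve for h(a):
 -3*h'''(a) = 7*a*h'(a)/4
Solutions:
 h(a) = C1 + Integral(C2*airyai(-126^(1/3)*a/6) + C3*airybi(-126^(1/3)*a/6), a)


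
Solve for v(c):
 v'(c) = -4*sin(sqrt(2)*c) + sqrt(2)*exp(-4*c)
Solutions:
 v(c) = C1 + 2*sqrt(2)*cos(sqrt(2)*c) - sqrt(2)*exp(-4*c)/4


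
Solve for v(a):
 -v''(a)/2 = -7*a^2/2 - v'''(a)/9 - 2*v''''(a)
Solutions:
 v(a) = C1 + C2*a + C3*exp(a*(-1 + 5*sqrt(13))/36) + C4*exp(-a*(1 + 5*sqrt(13))/36) + 7*a^4/12 + 14*a^3/27 + 2296*a^2/81


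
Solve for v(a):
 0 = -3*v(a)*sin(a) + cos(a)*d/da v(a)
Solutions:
 v(a) = C1/cos(a)^3


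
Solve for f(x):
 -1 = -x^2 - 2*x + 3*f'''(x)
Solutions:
 f(x) = C1 + C2*x + C3*x^2 + x^5/180 + x^4/36 - x^3/18


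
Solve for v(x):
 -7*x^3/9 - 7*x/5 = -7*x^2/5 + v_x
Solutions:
 v(x) = C1 - 7*x^4/36 + 7*x^3/15 - 7*x^2/10


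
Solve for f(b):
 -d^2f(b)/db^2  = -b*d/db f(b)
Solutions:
 f(b) = C1 + C2*erfi(sqrt(2)*b/2)


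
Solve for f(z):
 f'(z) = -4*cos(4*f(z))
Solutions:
 f(z) = -asin((C1 + exp(32*z))/(C1 - exp(32*z)))/4 + pi/4
 f(z) = asin((C1 + exp(32*z))/(C1 - exp(32*z)))/4


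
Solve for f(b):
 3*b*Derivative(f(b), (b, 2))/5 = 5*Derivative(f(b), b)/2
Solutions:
 f(b) = C1 + C2*b^(31/6)


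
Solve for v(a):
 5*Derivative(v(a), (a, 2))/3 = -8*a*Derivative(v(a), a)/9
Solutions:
 v(a) = C1 + C2*erf(2*sqrt(15)*a/15)


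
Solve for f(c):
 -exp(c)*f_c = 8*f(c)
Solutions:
 f(c) = C1*exp(8*exp(-c))


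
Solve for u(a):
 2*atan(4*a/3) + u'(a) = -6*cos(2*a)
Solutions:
 u(a) = C1 - 2*a*atan(4*a/3) + 3*log(16*a^2 + 9)/4 - 3*sin(2*a)


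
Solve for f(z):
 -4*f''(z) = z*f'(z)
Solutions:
 f(z) = C1 + C2*erf(sqrt(2)*z/4)


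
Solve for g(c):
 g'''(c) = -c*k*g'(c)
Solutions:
 g(c) = C1 + Integral(C2*airyai(c*(-k)^(1/3)) + C3*airybi(c*(-k)^(1/3)), c)


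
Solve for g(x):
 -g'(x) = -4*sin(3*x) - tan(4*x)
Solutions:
 g(x) = C1 - log(cos(4*x))/4 - 4*cos(3*x)/3


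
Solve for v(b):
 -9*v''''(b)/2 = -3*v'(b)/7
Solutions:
 v(b) = C1 + C4*exp(2^(1/3)*21^(2/3)*b/21) + (C2*sin(2^(1/3)*3^(1/6)*7^(2/3)*b/14) + C3*cos(2^(1/3)*3^(1/6)*7^(2/3)*b/14))*exp(-2^(1/3)*21^(2/3)*b/42)


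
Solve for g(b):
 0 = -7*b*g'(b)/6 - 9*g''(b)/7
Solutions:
 g(b) = C1 + C2*erf(7*sqrt(3)*b/18)


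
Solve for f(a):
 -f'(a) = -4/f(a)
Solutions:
 f(a) = -sqrt(C1 + 8*a)
 f(a) = sqrt(C1 + 8*a)


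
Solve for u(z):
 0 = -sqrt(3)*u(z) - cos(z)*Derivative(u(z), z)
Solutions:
 u(z) = C1*(sin(z) - 1)^(sqrt(3)/2)/(sin(z) + 1)^(sqrt(3)/2)


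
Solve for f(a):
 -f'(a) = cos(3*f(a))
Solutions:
 f(a) = -asin((C1 + exp(6*a))/(C1 - exp(6*a)))/3 + pi/3
 f(a) = asin((C1 + exp(6*a))/(C1 - exp(6*a)))/3


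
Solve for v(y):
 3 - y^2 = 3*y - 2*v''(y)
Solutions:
 v(y) = C1 + C2*y + y^4/24 + y^3/4 - 3*y^2/4


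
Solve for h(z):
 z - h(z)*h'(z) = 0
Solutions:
 h(z) = -sqrt(C1 + z^2)
 h(z) = sqrt(C1 + z^2)


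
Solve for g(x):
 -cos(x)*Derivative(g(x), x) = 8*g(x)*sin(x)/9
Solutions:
 g(x) = C1*cos(x)^(8/9)


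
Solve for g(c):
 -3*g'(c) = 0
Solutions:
 g(c) = C1


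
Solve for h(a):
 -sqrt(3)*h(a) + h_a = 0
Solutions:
 h(a) = C1*exp(sqrt(3)*a)


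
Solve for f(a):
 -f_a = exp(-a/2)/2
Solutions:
 f(a) = C1 + exp(-a/2)


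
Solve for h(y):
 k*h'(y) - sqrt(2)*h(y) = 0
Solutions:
 h(y) = C1*exp(sqrt(2)*y/k)


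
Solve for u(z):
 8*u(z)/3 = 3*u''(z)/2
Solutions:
 u(z) = C1*exp(-4*z/3) + C2*exp(4*z/3)


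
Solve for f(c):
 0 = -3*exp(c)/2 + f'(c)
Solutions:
 f(c) = C1 + 3*exp(c)/2


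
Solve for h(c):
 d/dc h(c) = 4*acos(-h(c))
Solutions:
 Integral(1/acos(-_y), (_y, h(c))) = C1 + 4*c


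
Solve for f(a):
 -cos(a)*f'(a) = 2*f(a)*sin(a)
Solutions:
 f(a) = C1*cos(a)^2


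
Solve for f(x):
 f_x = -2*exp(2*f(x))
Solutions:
 f(x) = log(-sqrt(-1/(C1 - 2*x))) - log(2)/2
 f(x) = log(-1/(C1 - 2*x))/2 - log(2)/2


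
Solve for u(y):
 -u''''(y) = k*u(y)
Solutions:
 u(y) = C1*exp(-y*(-k)^(1/4)) + C2*exp(y*(-k)^(1/4)) + C3*exp(-I*y*(-k)^(1/4)) + C4*exp(I*y*(-k)^(1/4))


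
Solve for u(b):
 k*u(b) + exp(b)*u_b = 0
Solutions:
 u(b) = C1*exp(k*exp(-b))


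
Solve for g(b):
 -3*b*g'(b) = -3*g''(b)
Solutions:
 g(b) = C1 + C2*erfi(sqrt(2)*b/2)


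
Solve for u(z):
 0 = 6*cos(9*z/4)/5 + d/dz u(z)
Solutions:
 u(z) = C1 - 8*sin(9*z/4)/15


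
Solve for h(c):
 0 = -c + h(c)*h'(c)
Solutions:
 h(c) = -sqrt(C1 + c^2)
 h(c) = sqrt(C1 + c^2)


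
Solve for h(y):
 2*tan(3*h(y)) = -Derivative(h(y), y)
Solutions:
 h(y) = -asin(C1*exp(-6*y))/3 + pi/3
 h(y) = asin(C1*exp(-6*y))/3


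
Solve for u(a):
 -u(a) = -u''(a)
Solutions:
 u(a) = C1*exp(-a) + C2*exp(a)


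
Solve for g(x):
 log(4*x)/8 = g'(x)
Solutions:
 g(x) = C1 + x*log(x)/8 - x/8 + x*log(2)/4


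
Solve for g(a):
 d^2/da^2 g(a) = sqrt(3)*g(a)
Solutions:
 g(a) = C1*exp(-3^(1/4)*a) + C2*exp(3^(1/4)*a)


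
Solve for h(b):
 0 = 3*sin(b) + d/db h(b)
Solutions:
 h(b) = C1 + 3*cos(b)


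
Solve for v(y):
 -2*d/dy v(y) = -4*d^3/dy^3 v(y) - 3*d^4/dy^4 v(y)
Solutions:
 v(y) = C1 + C2*exp(-y*(16/(9*sqrt(345) + 179)^(1/3) + (9*sqrt(345) + 179)^(1/3) + 8)/18)*sin(sqrt(3)*y*(-(9*sqrt(345) + 179)^(1/3) + 16/(9*sqrt(345) + 179)^(1/3))/18) + C3*exp(-y*(16/(9*sqrt(345) + 179)^(1/3) + (9*sqrt(345) + 179)^(1/3) + 8)/18)*cos(sqrt(3)*y*(-(9*sqrt(345) + 179)^(1/3) + 16/(9*sqrt(345) + 179)^(1/3))/18) + C4*exp(y*(-4 + 16/(9*sqrt(345) + 179)^(1/3) + (9*sqrt(345) + 179)^(1/3))/9)


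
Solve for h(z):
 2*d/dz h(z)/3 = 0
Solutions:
 h(z) = C1


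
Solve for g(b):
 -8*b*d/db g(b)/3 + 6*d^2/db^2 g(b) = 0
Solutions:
 g(b) = C1 + C2*erfi(sqrt(2)*b/3)


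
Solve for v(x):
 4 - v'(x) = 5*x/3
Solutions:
 v(x) = C1 - 5*x^2/6 + 4*x


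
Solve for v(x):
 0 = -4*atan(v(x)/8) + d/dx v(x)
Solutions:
 Integral(1/atan(_y/8), (_y, v(x))) = C1 + 4*x


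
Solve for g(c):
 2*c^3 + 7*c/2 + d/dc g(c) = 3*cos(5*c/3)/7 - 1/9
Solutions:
 g(c) = C1 - c^4/2 - 7*c^2/4 - c/9 + 9*sin(5*c/3)/35


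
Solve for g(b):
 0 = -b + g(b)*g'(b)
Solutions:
 g(b) = -sqrt(C1 + b^2)
 g(b) = sqrt(C1 + b^2)


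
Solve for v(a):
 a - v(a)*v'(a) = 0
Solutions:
 v(a) = -sqrt(C1 + a^2)
 v(a) = sqrt(C1 + a^2)


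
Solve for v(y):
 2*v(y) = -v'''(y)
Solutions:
 v(y) = C3*exp(-2^(1/3)*y) + (C1*sin(2^(1/3)*sqrt(3)*y/2) + C2*cos(2^(1/3)*sqrt(3)*y/2))*exp(2^(1/3)*y/2)


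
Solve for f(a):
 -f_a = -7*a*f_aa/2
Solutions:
 f(a) = C1 + C2*a^(9/7)


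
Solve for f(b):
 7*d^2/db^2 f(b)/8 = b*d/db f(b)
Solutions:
 f(b) = C1 + C2*erfi(2*sqrt(7)*b/7)


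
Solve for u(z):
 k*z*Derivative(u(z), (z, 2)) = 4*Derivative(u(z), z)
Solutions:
 u(z) = C1 + z^(((re(k) + 4)*re(k) + im(k)^2)/(re(k)^2 + im(k)^2))*(C2*sin(4*log(z)*Abs(im(k))/(re(k)^2 + im(k)^2)) + C3*cos(4*log(z)*im(k)/(re(k)^2 + im(k)^2)))


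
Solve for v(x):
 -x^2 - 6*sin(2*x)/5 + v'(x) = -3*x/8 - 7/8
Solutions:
 v(x) = C1 + x^3/3 - 3*x^2/16 - 7*x/8 - 3*cos(2*x)/5


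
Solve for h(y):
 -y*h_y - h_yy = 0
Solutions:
 h(y) = C1 + C2*erf(sqrt(2)*y/2)


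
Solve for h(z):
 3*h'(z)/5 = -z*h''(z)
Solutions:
 h(z) = C1 + C2*z^(2/5)


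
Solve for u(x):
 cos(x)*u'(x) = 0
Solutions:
 u(x) = C1


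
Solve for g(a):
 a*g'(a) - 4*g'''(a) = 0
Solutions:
 g(a) = C1 + Integral(C2*airyai(2^(1/3)*a/2) + C3*airybi(2^(1/3)*a/2), a)


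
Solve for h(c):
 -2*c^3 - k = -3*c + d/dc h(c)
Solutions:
 h(c) = C1 - c^4/2 + 3*c^2/2 - c*k


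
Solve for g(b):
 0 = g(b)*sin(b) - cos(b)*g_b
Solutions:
 g(b) = C1/cos(b)


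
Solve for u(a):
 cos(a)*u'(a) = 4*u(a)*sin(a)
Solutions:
 u(a) = C1/cos(a)^4


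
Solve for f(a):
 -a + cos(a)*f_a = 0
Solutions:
 f(a) = C1 + Integral(a/cos(a), a)


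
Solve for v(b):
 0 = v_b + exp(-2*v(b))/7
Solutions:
 v(b) = log(-sqrt(C1 - 14*b)) - log(7)
 v(b) = log(C1 - 14*b)/2 - log(7)


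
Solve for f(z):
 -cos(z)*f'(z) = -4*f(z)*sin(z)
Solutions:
 f(z) = C1/cos(z)^4


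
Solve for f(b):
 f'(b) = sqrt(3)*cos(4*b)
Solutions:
 f(b) = C1 + sqrt(3)*sin(4*b)/4


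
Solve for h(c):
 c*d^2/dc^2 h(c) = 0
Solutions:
 h(c) = C1 + C2*c


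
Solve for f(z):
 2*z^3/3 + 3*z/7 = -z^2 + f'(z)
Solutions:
 f(z) = C1 + z^4/6 + z^3/3 + 3*z^2/14


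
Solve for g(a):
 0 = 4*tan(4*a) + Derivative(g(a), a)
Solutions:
 g(a) = C1 + log(cos(4*a))


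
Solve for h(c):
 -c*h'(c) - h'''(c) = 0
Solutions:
 h(c) = C1 + Integral(C2*airyai(-c) + C3*airybi(-c), c)


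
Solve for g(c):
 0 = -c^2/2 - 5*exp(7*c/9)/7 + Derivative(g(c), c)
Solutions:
 g(c) = C1 + c^3/6 + 45*exp(7*c/9)/49


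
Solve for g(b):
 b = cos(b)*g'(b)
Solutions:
 g(b) = C1 + Integral(b/cos(b), b)


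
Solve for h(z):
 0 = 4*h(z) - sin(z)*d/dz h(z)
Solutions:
 h(z) = C1*(cos(z)^2 - 2*cos(z) + 1)/(cos(z)^2 + 2*cos(z) + 1)


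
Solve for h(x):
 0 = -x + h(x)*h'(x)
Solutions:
 h(x) = -sqrt(C1 + x^2)
 h(x) = sqrt(C1 + x^2)


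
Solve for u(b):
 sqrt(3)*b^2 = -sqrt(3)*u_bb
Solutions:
 u(b) = C1 + C2*b - b^4/12


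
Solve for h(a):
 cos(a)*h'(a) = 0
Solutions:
 h(a) = C1


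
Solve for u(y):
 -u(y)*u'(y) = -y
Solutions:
 u(y) = -sqrt(C1 + y^2)
 u(y) = sqrt(C1 + y^2)


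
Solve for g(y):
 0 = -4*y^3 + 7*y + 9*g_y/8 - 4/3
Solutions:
 g(y) = C1 + 8*y^4/9 - 28*y^2/9 + 32*y/27


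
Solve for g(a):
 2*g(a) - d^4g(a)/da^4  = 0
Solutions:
 g(a) = C1*exp(-2^(1/4)*a) + C2*exp(2^(1/4)*a) + C3*sin(2^(1/4)*a) + C4*cos(2^(1/4)*a)


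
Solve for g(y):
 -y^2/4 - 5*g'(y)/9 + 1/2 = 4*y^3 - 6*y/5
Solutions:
 g(y) = C1 - 9*y^4/5 - 3*y^3/20 + 27*y^2/25 + 9*y/10


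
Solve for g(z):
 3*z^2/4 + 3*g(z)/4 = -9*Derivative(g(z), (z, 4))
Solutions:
 g(z) = -z^2 + (C1*sin(3^(3/4)*z/6) + C2*cos(3^(3/4)*z/6))*exp(-3^(3/4)*z/6) + (C3*sin(3^(3/4)*z/6) + C4*cos(3^(3/4)*z/6))*exp(3^(3/4)*z/6)


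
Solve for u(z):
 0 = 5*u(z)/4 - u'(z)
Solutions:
 u(z) = C1*exp(5*z/4)


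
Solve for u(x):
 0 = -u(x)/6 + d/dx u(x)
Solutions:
 u(x) = C1*exp(x/6)


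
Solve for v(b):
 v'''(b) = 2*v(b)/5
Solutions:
 v(b) = C3*exp(2^(1/3)*5^(2/3)*b/5) + (C1*sin(2^(1/3)*sqrt(3)*5^(2/3)*b/10) + C2*cos(2^(1/3)*sqrt(3)*5^(2/3)*b/10))*exp(-2^(1/3)*5^(2/3)*b/10)


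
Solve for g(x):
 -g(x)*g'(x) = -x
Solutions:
 g(x) = -sqrt(C1 + x^2)
 g(x) = sqrt(C1 + x^2)


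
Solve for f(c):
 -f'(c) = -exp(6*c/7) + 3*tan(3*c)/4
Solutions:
 f(c) = C1 + 7*exp(6*c/7)/6 + log(cos(3*c))/4


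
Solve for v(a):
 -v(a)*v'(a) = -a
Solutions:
 v(a) = -sqrt(C1 + a^2)
 v(a) = sqrt(C1 + a^2)


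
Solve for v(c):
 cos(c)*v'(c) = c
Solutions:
 v(c) = C1 + Integral(c/cos(c), c)


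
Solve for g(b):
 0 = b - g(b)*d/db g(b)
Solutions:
 g(b) = -sqrt(C1 + b^2)
 g(b) = sqrt(C1 + b^2)


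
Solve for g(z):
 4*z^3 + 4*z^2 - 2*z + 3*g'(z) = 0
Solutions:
 g(z) = C1 - z^4/3 - 4*z^3/9 + z^2/3


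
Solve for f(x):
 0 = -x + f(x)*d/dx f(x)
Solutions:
 f(x) = -sqrt(C1 + x^2)
 f(x) = sqrt(C1 + x^2)


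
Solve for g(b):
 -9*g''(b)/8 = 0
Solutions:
 g(b) = C1 + C2*b


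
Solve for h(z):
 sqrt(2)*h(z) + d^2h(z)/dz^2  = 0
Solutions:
 h(z) = C1*sin(2^(1/4)*z) + C2*cos(2^(1/4)*z)


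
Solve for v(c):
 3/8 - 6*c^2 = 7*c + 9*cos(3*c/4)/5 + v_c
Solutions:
 v(c) = C1 - 2*c^3 - 7*c^2/2 + 3*c/8 - 12*sin(3*c/4)/5


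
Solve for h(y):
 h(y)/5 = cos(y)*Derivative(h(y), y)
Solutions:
 h(y) = C1*(sin(y) + 1)^(1/10)/(sin(y) - 1)^(1/10)


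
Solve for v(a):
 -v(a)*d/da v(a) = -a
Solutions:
 v(a) = -sqrt(C1 + a^2)
 v(a) = sqrt(C1 + a^2)


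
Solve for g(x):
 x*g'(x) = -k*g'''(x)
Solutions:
 g(x) = C1 + Integral(C2*airyai(x*(-1/k)^(1/3)) + C3*airybi(x*(-1/k)^(1/3)), x)


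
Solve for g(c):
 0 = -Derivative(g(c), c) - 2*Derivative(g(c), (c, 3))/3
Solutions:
 g(c) = C1 + C2*sin(sqrt(6)*c/2) + C3*cos(sqrt(6)*c/2)


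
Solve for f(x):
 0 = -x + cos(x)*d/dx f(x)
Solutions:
 f(x) = C1 + Integral(x/cos(x), x)


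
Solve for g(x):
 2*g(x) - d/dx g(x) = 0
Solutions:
 g(x) = C1*exp(2*x)


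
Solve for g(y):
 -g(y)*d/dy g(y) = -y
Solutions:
 g(y) = -sqrt(C1 + y^2)
 g(y) = sqrt(C1 + y^2)


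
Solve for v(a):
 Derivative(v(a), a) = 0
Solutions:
 v(a) = C1


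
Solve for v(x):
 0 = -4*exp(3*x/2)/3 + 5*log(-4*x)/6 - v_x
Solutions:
 v(x) = C1 + 5*x*log(-x)/6 + 5*x*(-1 + 2*log(2))/6 - 8*exp(3*x/2)/9


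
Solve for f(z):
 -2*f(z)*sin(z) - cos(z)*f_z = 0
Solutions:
 f(z) = C1*cos(z)^2


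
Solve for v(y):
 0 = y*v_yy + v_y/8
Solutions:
 v(y) = C1 + C2*y^(7/8)


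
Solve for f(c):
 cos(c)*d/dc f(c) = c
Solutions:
 f(c) = C1 + Integral(c/cos(c), c)


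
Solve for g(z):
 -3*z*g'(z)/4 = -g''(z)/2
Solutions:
 g(z) = C1 + C2*erfi(sqrt(3)*z/2)


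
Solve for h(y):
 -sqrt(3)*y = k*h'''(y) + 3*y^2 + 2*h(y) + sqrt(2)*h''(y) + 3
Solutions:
 h(y) = C1*exp(-y*((sqrt(((27 + 2*sqrt(2)/k^2)^2 - 8/k^4)/k^2) + 27/k + 2*sqrt(2)/k^3)^(1/3) + sqrt(2)/k + 2/(k^2*(sqrt(((27 + 2*sqrt(2)/k^2)^2 - 8/k^4)/k^2) + 27/k + 2*sqrt(2)/k^3)^(1/3)))/3) + C2*exp(y*((sqrt(((27 + 2*sqrt(2)/k^2)^2 - 8/k^4)/k^2) + 27/k + 2*sqrt(2)/k^3)^(1/3) - sqrt(3)*I*(sqrt(((27 + 2*sqrt(2)/k^2)^2 - 8/k^4)/k^2) + 27/k + 2*sqrt(2)/k^3)^(1/3) - 2*sqrt(2)/k - 8/(k^2*(-1 + sqrt(3)*I)*(sqrt(((27 + 2*sqrt(2)/k^2)^2 - 8/k^4)/k^2) + 27/k + 2*sqrt(2)/k^3)^(1/3)))/6) + C3*exp(y*((sqrt(((27 + 2*sqrt(2)/k^2)^2 - 8/k^4)/k^2) + 27/k + 2*sqrt(2)/k^3)^(1/3) + sqrt(3)*I*(sqrt(((27 + 2*sqrt(2)/k^2)^2 - 8/k^4)/k^2) + 27/k + 2*sqrt(2)/k^3)^(1/3) - 2*sqrt(2)/k + 8/(k^2*(1 + sqrt(3)*I)*(sqrt(((27 + 2*sqrt(2)/k^2)^2 - 8/k^4)/k^2) + 27/k + 2*sqrt(2)/k^3)^(1/3)))/6) - 3*y^2/2 - sqrt(3)*y/2 - 3/2 + 3*sqrt(2)/2


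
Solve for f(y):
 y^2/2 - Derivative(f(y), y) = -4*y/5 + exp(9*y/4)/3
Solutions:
 f(y) = C1 + y^3/6 + 2*y^2/5 - 4*exp(9*y/4)/27


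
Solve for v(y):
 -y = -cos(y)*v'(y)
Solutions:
 v(y) = C1 + Integral(y/cos(y), y)


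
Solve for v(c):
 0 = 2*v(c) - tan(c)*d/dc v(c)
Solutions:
 v(c) = C1*sin(c)^2


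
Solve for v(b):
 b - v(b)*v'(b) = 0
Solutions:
 v(b) = -sqrt(C1 + b^2)
 v(b) = sqrt(C1 + b^2)


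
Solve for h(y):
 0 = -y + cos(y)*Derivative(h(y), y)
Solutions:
 h(y) = C1 + Integral(y/cos(y), y)


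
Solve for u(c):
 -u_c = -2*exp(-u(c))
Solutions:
 u(c) = log(C1 + 2*c)


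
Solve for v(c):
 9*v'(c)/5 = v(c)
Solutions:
 v(c) = C1*exp(5*c/9)


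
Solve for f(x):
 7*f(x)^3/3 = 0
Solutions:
 f(x) = 0


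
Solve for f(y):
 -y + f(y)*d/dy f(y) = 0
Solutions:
 f(y) = -sqrt(C1 + y^2)
 f(y) = sqrt(C1 + y^2)


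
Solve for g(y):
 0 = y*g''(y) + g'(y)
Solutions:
 g(y) = C1 + C2*log(y)


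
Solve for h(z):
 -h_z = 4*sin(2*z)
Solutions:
 h(z) = C1 + 2*cos(2*z)


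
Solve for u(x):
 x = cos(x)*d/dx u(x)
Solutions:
 u(x) = C1 + Integral(x/cos(x), x)


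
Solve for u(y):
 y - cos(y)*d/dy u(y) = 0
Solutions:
 u(y) = C1 + Integral(y/cos(y), y)


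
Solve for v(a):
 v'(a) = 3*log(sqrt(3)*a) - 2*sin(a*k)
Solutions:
 v(a) = C1 + 3*a*log(a) - 3*a + 3*a*log(3)/2 - 2*Piecewise((-cos(a*k)/k, Ne(k, 0)), (0, True))


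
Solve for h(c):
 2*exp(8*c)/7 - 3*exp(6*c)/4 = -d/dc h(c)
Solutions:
 h(c) = C1 - exp(8*c)/28 + exp(6*c)/8


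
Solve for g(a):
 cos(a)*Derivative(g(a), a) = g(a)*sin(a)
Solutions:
 g(a) = C1/cos(a)


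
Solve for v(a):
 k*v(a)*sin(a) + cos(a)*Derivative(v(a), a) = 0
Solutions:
 v(a) = C1*exp(k*log(cos(a)))


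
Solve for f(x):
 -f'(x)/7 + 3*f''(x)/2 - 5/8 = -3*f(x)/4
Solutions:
 f(x) = (C1*sin(sqrt(878)*x/42) + C2*cos(sqrt(878)*x/42))*exp(x/21) + 5/6


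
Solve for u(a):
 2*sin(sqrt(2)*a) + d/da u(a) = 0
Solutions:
 u(a) = C1 + sqrt(2)*cos(sqrt(2)*a)


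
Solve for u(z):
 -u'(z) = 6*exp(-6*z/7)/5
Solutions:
 u(z) = C1 + 7*exp(-6*z/7)/5


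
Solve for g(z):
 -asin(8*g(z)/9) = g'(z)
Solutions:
 Integral(1/asin(8*_y/9), (_y, g(z))) = C1 - z


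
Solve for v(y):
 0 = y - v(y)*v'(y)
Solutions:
 v(y) = -sqrt(C1 + y^2)
 v(y) = sqrt(C1 + y^2)


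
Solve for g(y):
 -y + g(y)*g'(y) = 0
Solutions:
 g(y) = -sqrt(C1 + y^2)
 g(y) = sqrt(C1 + y^2)


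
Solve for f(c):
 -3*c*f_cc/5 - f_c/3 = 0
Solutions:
 f(c) = C1 + C2*c^(4/9)


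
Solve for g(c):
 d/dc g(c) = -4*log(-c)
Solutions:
 g(c) = C1 - 4*c*log(-c) + 4*c


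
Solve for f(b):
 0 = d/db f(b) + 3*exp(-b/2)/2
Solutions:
 f(b) = C1 + 3*exp(-b/2)


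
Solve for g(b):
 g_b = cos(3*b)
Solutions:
 g(b) = C1 + sin(3*b)/3


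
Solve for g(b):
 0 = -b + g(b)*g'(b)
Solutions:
 g(b) = -sqrt(C1 + b^2)
 g(b) = sqrt(C1 + b^2)


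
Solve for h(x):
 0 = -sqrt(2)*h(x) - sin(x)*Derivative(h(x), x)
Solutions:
 h(x) = C1*(cos(x) + 1)^(sqrt(2)/2)/(cos(x) - 1)^(sqrt(2)/2)


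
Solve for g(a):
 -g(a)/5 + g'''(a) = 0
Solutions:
 g(a) = C3*exp(5^(2/3)*a/5) + (C1*sin(sqrt(3)*5^(2/3)*a/10) + C2*cos(sqrt(3)*5^(2/3)*a/10))*exp(-5^(2/3)*a/10)


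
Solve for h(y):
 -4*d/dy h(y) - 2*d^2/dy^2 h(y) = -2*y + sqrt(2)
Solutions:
 h(y) = C1 + C2*exp(-2*y) + y^2/4 - sqrt(2)*y/4 - y/4


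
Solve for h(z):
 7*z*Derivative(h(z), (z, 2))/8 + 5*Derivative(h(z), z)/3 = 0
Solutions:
 h(z) = C1 + C2/z^(19/21)


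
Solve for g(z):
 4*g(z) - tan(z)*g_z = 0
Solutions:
 g(z) = C1*sin(z)^4


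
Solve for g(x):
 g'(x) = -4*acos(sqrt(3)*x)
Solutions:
 g(x) = C1 - 4*x*acos(sqrt(3)*x) + 4*sqrt(3)*sqrt(1 - 3*x^2)/3


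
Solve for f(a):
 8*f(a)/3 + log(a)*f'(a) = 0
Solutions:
 f(a) = C1*exp(-8*li(a)/3)


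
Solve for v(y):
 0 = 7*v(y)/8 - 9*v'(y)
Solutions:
 v(y) = C1*exp(7*y/72)


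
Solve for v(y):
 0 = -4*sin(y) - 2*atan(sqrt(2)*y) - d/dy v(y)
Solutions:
 v(y) = C1 - 2*y*atan(sqrt(2)*y) + sqrt(2)*log(2*y^2 + 1)/2 + 4*cos(y)


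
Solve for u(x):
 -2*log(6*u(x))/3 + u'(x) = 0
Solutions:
 -3*Integral(1/(log(_y) + log(6)), (_y, u(x)))/2 = C1 - x


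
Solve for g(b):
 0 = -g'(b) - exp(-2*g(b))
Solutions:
 g(b) = log(-sqrt(C1 - 2*b))
 g(b) = log(C1 - 2*b)/2


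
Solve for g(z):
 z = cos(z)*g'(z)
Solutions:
 g(z) = C1 + Integral(z/cos(z), z)


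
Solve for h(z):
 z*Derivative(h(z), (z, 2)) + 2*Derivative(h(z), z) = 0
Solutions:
 h(z) = C1 + C2/z


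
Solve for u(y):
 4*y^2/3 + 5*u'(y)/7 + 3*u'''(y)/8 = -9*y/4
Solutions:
 u(y) = C1 + C2*sin(2*sqrt(210)*y/21) + C3*cos(2*sqrt(210)*y/21) - 28*y^3/45 - 63*y^2/40 + 49*y/25


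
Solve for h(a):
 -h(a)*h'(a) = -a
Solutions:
 h(a) = -sqrt(C1 + a^2)
 h(a) = sqrt(C1 + a^2)


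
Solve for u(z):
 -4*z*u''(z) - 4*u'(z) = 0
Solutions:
 u(z) = C1 + C2*log(z)


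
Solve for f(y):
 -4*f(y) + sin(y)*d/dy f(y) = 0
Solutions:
 f(y) = C1*(cos(y)^2 - 2*cos(y) + 1)/(cos(y)^2 + 2*cos(y) + 1)


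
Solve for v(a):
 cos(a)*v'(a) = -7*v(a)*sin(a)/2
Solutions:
 v(a) = C1*cos(a)^(7/2)


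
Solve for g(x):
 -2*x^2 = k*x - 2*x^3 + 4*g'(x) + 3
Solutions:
 g(x) = C1 - k*x^2/8 + x^4/8 - x^3/6 - 3*x/4


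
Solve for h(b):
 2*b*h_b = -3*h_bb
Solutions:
 h(b) = C1 + C2*erf(sqrt(3)*b/3)


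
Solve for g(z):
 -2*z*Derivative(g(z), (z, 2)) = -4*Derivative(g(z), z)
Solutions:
 g(z) = C1 + C2*z^3


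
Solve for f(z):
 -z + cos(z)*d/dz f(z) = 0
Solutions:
 f(z) = C1 + Integral(z/cos(z), z)


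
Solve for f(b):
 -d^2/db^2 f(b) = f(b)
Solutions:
 f(b) = C1*sin(b) + C2*cos(b)


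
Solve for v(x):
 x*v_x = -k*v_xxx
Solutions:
 v(x) = C1 + Integral(C2*airyai(x*(-1/k)^(1/3)) + C3*airybi(x*(-1/k)^(1/3)), x)


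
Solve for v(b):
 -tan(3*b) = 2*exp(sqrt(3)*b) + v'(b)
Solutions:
 v(b) = C1 - 2*sqrt(3)*exp(sqrt(3)*b)/3 + log(cos(3*b))/3


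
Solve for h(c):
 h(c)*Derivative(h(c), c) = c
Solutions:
 h(c) = -sqrt(C1 + c^2)
 h(c) = sqrt(C1 + c^2)


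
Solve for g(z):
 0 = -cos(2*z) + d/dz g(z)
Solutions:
 g(z) = C1 + sin(2*z)/2


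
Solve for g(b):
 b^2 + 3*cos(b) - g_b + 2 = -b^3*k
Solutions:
 g(b) = C1 + b^4*k/4 + b^3/3 + 2*b + 3*sin(b)


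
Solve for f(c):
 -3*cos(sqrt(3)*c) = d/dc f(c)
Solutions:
 f(c) = C1 - sqrt(3)*sin(sqrt(3)*c)


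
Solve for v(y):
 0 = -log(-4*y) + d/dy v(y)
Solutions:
 v(y) = C1 + y*log(-y) + y*(-1 + 2*log(2))


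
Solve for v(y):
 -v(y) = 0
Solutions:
 v(y) = 0


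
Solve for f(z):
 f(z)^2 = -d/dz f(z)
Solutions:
 f(z) = 1/(C1 + z)


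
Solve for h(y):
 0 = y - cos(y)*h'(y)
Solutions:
 h(y) = C1 + Integral(y/cos(y), y)


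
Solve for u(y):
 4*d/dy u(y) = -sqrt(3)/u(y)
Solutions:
 u(y) = -sqrt(C1 - 2*sqrt(3)*y)/2
 u(y) = sqrt(C1 - 2*sqrt(3)*y)/2


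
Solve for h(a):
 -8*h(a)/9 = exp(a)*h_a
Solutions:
 h(a) = C1*exp(8*exp(-a)/9)


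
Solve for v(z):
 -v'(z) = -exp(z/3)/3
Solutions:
 v(z) = C1 + exp(z/3)


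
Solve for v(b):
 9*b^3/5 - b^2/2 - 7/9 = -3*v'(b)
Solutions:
 v(b) = C1 - 3*b^4/20 + b^3/18 + 7*b/27


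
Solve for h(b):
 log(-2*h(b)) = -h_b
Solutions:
 Integral(1/(log(-_y) + log(2)), (_y, h(b))) = C1 - b


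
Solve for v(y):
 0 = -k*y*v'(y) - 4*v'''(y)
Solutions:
 v(y) = C1 + Integral(C2*airyai(2^(1/3)*y*(-k)^(1/3)/2) + C3*airybi(2^(1/3)*y*(-k)^(1/3)/2), y)


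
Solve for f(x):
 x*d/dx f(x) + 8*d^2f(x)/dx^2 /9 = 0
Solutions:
 f(x) = C1 + C2*erf(3*x/4)


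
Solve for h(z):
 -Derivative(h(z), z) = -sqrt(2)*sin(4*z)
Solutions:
 h(z) = C1 - sqrt(2)*cos(4*z)/4


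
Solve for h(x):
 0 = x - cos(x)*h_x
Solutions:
 h(x) = C1 + Integral(x/cos(x), x)


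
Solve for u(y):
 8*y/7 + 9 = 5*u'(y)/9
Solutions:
 u(y) = C1 + 36*y^2/35 + 81*y/5


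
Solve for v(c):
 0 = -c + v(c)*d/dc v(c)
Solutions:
 v(c) = -sqrt(C1 + c^2)
 v(c) = sqrt(C1 + c^2)


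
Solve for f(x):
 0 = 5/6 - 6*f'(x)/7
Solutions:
 f(x) = C1 + 35*x/36


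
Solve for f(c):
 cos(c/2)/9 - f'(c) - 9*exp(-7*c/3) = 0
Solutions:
 f(c) = C1 + 2*sin(c/2)/9 + 27*exp(-7*c/3)/7


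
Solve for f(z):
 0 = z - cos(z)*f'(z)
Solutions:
 f(z) = C1 + Integral(z/cos(z), z)


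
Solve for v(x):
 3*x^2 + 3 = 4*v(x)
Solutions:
 v(x) = 3*x^2/4 + 3/4


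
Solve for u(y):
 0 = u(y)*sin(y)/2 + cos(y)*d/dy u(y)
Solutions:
 u(y) = C1*sqrt(cos(y))


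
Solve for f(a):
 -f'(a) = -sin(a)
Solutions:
 f(a) = C1 - cos(a)


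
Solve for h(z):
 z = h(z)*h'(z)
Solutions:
 h(z) = -sqrt(C1 + z^2)
 h(z) = sqrt(C1 + z^2)


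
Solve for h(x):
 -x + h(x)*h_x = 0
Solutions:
 h(x) = -sqrt(C1 + x^2)
 h(x) = sqrt(C1 + x^2)


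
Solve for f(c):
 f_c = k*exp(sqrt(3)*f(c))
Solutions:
 f(c) = sqrt(3)*(2*log(-1/(C1 + c*k)) - log(3))/6


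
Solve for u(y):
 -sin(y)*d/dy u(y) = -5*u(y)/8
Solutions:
 u(y) = C1*(cos(y) - 1)^(5/16)/(cos(y) + 1)^(5/16)


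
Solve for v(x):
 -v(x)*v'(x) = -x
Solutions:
 v(x) = -sqrt(C1 + x^2)
 v(x) = sqrt(C1 + x^2)


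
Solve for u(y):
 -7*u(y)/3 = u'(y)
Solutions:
 u(y) = C1*exp(-7*y/3)


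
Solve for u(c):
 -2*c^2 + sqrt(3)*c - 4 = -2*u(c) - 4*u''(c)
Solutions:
 u(c) = C1*sin(sqrt(2)*c/2) + C2*cos(sqrt(2)*c/2) + c^2 - sqrt(3)*c/2 - 2


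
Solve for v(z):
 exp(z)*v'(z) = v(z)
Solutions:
 v(z) = C1*exp(-exp(-z))


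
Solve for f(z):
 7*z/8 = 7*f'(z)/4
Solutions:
 f(z) = C1 + z^2/4


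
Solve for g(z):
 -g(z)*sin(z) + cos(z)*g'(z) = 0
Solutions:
 g(z) = C1/cos(z)


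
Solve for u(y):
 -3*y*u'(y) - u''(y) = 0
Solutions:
 u(y) = C1 + C2*erf(sqrt(6)*y/2)


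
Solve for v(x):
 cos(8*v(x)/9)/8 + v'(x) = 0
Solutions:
 x/8 - 9*log(sin(8*v(x)/9) - 1)/16 + 9*log(sin(8*v(x)/9) + 1)/16 = C1


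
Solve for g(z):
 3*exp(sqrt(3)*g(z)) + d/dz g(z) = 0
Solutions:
 g(z) = sqrt(3)*(2*log(1/(C1 + 3*z)) - log(3))/6


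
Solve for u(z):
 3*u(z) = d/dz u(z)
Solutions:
 u(z) = C1*exp(3*z)


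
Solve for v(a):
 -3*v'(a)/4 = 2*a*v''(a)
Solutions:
 v(a) = C1 + C2*a^(5/8)


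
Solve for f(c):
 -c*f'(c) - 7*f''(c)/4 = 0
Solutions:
 f(c) = C1 + C2*erf(sqrt(14)*c/7)


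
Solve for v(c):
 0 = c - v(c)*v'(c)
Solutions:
 v(c) = -sqrt(C1 + c^2)
 v(c) = sqrt(C1 + c^2)


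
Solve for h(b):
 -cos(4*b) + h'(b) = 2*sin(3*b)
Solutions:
 h(b) = C1 + sin(4*b)/4 - 2*cos(3*b)/3


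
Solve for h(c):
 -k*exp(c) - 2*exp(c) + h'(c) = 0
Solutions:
 h(c) = C1 + k*exp(c) + 2*exp(c)


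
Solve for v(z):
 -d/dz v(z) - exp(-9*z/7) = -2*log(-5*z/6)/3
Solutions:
 v(z) = C1 + 2*z*log(-z)/3 + 2*z*(-log(6) - 1 + log(5))/3 + 7*exp(-9*z/7)/9


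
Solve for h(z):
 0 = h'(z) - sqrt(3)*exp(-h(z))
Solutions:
 h(z) = log(C1 + sqrt(3)*z)


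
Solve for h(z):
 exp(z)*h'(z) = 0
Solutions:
 h(z) = C1


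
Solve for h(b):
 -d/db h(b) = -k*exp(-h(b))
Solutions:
 h(b) = log(C1 + b*k)


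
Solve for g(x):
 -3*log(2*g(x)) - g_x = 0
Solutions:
 Integral(1/(log(_y) + log(2)), (_y, g(x)))/3 = C1 - x


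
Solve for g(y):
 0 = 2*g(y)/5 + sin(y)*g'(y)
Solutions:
 g(y) = C1*(cos(y) + 1)^(1/5)/(cos(y) - 1)^(1/5)


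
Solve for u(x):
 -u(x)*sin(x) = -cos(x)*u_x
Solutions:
 u(x) = C1/cos(x)


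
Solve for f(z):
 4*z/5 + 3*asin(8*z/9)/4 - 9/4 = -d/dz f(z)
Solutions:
 f(z) = C1 - 2*z^2/5 - 3*z*asin(8*z/9)/4 + 9*z/4 - 3*sqrt(81 - 64*z^2)/32


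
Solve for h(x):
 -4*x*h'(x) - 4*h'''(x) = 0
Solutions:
 h(x) = C1 + Integral(C2*airyai(-x) + C3*airybi(-x), x)


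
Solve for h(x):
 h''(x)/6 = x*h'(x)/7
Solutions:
 h(x) = C1 + C2*erfi(sqrt(21)*x/7)


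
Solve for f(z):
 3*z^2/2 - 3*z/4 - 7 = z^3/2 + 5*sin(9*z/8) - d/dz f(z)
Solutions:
 f(z) = C1 + z^4/8 - z^3/2 + 3*z^2/8 + 7*z - 40*cos(9*z/8)/9


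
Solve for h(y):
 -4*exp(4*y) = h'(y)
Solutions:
 h(y) = C1 - exp(4*y)


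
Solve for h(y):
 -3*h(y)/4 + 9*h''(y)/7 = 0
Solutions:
 h(y) = C1*exp(-sqrt(21)*y/6) + C2*exp(sqrt(21)*y/6)


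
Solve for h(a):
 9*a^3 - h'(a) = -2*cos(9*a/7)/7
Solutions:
 h(a) = C1 + 9*a^4/4 + 2*sin(9*a/7)/9


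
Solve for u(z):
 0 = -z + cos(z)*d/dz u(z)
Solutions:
 u(z) = C1 + Integral(z/cos(z), z)


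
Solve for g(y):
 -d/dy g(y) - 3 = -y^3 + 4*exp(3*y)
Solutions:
 g(y) = C1 + y^4/4 - 3*y - 4*exp(3*y)/3


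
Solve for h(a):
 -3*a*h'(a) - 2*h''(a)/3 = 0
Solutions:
 h(a) = C1 + C2*erf(3*a/2)


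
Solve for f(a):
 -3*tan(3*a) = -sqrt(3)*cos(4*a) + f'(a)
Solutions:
 f(a) = C1 + log(cos(3*a)) + sqrt(3)*sin(4*a)/4


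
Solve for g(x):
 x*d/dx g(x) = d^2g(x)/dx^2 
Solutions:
 g(x) = C1 + C2*erfi(sqrt(2)*x/2)


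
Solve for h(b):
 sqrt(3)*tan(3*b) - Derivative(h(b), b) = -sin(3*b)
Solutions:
 h(b) = C1 - sqrt(3)*log(cos(3*b))/3 - cos(3*b)/3


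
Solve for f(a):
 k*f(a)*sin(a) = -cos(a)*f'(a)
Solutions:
 f(a) = C1*exp(k*log(cos(a)))


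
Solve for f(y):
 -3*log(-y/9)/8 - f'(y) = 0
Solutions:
 f(y) = C1 - 3*y*log(-y)/8 + 3*y*(1 + 2*log(3))/8


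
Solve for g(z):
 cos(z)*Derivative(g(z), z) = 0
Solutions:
 g(z) = C1


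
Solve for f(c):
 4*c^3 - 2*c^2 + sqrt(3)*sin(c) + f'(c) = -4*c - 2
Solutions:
 f(c) = C1 - c^4 + 2*c^3/3 - 2*c^2 - 2*c + sqrt(3)*cos(c)


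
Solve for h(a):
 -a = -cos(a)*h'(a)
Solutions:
 h(a) = C1 + Integral(a/cos(a), a)


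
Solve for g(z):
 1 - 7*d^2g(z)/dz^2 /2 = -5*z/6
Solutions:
 g(z) = C1 + C2*z + 5*z^3/126 + z^2/7


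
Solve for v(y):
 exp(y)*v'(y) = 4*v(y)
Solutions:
 v(y) = C1*exp(-4*exp(-y))


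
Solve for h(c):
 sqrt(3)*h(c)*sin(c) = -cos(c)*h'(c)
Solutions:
 h(c) = C1*cos(c)^(sqrt(3))


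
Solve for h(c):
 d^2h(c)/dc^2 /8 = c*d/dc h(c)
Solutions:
 h(c) = C1 + C2*erfi(2*c)


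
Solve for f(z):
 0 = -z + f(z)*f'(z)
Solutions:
 f(z) = -sqrt(C1 + z^2)
 f(z) = sqrt(C1 + z^2)


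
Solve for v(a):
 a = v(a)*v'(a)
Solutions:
 v(a) = -sqrt(C1 + a^2)
 v(a) = sqrt(C1 + a^2)


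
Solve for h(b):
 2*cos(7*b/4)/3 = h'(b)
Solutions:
 h(b) = C1 + 8*sin(7*b/4)/21


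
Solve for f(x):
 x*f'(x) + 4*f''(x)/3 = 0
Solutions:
 f(x) = C1 + C2*erf(sqrt(6)*x/4)


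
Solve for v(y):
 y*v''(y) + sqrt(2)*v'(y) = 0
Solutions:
 v(y) = C1 + C2*y^(1 - sqrt(2))


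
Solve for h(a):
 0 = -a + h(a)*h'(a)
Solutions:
 h(a) = -sqrt(C1 + a^2)
 h(a) = sqrt(C1 + a^2)


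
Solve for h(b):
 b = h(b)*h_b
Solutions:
 h(b) = -sqrt(C1 + b^2)
 h(b) = sqrt(C1 + b^2)


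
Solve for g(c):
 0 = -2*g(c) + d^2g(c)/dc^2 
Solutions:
 g(c) = C1*exp(-sqrt(2)*c) + C2*exp(sqrt(2)*c)


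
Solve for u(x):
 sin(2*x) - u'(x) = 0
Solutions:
 u(x) = C1 - cos(2*x)/2


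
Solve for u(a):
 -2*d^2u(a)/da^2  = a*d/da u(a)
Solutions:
 u(a) = C1 + C2*erf(a/2)


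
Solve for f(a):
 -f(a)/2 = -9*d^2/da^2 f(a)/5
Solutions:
 f(a) = C1*exp(-sqrt(10)*a/6) + C2*exp(sqrt(10)*a/6)


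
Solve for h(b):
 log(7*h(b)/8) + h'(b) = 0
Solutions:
 -Integral(1/(-log(_y) - log(7) + 3*log(2)), (_y, h(b))) = C1 - b


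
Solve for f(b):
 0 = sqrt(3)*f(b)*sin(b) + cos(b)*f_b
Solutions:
 f(b) = C1*cos(b)^(sqrt(3))


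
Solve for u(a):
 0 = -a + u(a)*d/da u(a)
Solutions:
 u(a) = -sqrt(C1 + a^2)
 u(a) = sqrt(C1 + a^2)


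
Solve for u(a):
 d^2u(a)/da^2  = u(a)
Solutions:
 u(a) = C1*exp(-a) + C2*exp(a)


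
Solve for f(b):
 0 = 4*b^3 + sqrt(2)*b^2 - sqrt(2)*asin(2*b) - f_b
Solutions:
 f(b) = C1 + b^4 + sqrt(2)*b^3/3 - sqrt(2)*(b*asin(2*b) + sqrt(1 - 4*b^2)/2)


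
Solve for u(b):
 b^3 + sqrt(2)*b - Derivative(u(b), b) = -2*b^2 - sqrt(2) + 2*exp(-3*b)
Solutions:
 u(b) = C1 + b^4/4 + 2*b^3/3 + sqrt(2)*b^2/2 + sqrt(2)*b + 2*exp(-3*b)/3


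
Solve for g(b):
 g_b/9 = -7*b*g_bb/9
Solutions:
 g(b) = C1 + C2*b^(6/7)


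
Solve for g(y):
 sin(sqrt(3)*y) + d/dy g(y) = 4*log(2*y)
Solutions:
 g(y) = C1 + 4*y*log(y) - 4*y + 4*y*log(2) + sqrt(3)*cos(sqrt(3)*y)/3


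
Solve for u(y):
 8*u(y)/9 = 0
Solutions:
 u(y) = 0


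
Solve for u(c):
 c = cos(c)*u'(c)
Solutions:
 u(c) = C1 + Integral(c/cos(c), c)


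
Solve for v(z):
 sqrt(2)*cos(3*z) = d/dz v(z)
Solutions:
 v(z) = C1 + sqrt(2)*sin(3*z)/3


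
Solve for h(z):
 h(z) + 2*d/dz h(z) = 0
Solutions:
 h(z) = C1*exp(-z/2)


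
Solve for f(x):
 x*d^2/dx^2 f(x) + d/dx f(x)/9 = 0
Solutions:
 f(x) = C1 + C2*x^(8/9)


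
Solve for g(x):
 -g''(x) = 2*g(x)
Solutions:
 g(x) = C1*sin(sqrt(2)*x) + C2*cos(sqrt(2)*x)


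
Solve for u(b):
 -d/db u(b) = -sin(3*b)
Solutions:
 u(b) = C1 - cos(3*b)/3


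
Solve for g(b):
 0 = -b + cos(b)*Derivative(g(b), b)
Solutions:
 g(b) = C1 + Integral(b/cos(b), b)


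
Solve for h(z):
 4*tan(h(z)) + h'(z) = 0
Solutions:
 h(z) = pi - asin(C1*exp(-4*z))
 h(z) = asin(C1*exp(-4*z))


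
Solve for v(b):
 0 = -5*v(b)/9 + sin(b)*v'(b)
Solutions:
 v(b) = C1*(cos(b) - 1)^(5/18)/(cos(b) + 1)^(5/18)


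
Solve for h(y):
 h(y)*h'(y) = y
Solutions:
 h(y) = -sqrt(C1 + y^2)
 h(y) = sqrt(C1 + y^2)
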